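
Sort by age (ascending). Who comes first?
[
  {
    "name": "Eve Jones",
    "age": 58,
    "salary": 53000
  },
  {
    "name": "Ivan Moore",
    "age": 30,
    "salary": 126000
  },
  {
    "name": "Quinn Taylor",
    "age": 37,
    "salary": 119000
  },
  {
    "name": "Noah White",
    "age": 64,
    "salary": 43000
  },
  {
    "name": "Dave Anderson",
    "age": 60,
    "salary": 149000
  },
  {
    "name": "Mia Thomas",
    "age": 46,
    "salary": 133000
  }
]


Sort by: age (ascending)

Sorted order:
  1. Ivan Moore (age = 30)
  2. Quinn Taylor (age = 37)
  3. Mia Thomas (age = 46)
  4. Eve Jones (age = 58)
  5. Dave Anderson (age = 60)
  6. Noah White (age = 64)

First: Ivan Moore

Ivan Moore


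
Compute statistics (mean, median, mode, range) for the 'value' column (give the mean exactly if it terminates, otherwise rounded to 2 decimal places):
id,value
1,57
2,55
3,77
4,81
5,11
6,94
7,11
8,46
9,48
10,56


Data: [57, 55, 77, 81, 11, 94, 11, 46, 48, 56]
Count: 10
Sum: 536
Mean: 536/10 = 53.6
Sorted: [11, 11, 46, 48, 55, 56, 57, 77, 81, 94]
Median: 55.5
Mode: 11 (2 times)
Range: 94 - 11 = 83
Min: 11, Max: 94

mean=53.6, median=55.5, mode=11, range=83


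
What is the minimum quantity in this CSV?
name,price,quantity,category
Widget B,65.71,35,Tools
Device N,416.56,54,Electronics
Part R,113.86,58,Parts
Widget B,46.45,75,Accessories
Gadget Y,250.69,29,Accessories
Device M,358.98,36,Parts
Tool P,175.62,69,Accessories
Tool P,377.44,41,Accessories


Computing minimum quantity:
Values: [35, 54, 58, 75, 29, 36, 69, 41]
Min = 29

29


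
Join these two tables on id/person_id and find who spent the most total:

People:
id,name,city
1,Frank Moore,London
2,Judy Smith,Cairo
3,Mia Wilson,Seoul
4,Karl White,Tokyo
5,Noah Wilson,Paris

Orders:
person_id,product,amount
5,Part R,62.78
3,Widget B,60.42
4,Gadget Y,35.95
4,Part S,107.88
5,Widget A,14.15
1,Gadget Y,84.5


Join on: people.id = orders.person_id

Joined rows:
  Noah Wilson (Paris) bought Part R for $62.78
  Mia Wilson (Seoul) bought Widget B for $60.42
  Karl White (Tokyo) bought Gadget Y for $35.95
  Karl White (Tokyo) bought Part S for $107.88
  Noah Wilson (Paris) bought Widget A for $14.15
  Frank Moore (London) bought Gadget Y for $84.5

Total per person:
  Karl White: $143.83
  Frank Moore: $84.50
  Noah Wilson: $76.93
  Mia Wilson: $60.42

Top spender: Karl White ($143.83)

Karl White ($143.83)


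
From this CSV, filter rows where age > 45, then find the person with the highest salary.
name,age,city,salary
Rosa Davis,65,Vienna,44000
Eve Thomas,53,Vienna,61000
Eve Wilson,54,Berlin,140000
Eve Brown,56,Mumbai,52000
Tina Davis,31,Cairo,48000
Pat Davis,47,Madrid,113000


Filter: age > 45
Sort by: salary (descending)

Filtered records (5):
  Eve Wilson, age 54, salary $140000
  Pat Davis, age 47, salary $113000
  Eve Thomas, age 53, salary $61000
  Eve Brown, age 56, salary $52000
  Rosa Davis, age 65, salary $44000

Highest salary: Eve Wilson ($140000)

Eve Wilson


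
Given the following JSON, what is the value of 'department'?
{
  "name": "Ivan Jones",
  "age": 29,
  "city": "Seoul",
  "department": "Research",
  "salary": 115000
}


Looking up field 'department'
Value: Research

Research


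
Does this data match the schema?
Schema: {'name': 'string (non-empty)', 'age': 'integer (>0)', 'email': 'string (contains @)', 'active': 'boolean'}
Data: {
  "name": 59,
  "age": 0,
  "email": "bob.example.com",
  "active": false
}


Validating each field against schema:
  name: FAIL (59 is not a string)
  age: FAIL (0 is not > 0)
  email: FAIL ("bob.example.com" does not contain @)
  active: OK (boolean)

Result: INVALID (3 errors: name, age, email)

INVALID (3 errors: name, age, email)


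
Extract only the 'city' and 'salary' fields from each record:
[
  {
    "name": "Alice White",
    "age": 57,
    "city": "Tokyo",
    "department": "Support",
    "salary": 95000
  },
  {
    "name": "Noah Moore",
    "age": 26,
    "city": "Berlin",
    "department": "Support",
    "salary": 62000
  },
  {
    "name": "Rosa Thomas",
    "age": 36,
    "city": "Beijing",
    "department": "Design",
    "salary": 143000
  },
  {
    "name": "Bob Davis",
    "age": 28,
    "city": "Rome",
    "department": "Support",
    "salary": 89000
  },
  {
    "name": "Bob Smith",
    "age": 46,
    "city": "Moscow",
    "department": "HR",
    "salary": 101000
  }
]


Original: 5 records with fields: name, age, city, department, salary
Keep: ['city', 'salary']
Drop: ['name', 'age', 'department']
Result: 5 records, 2 fields each

[
  {
    "city": "Tokyo",
    "salary": 95000
  },
  {
    "city": "Berlin",
    "salary": 62000
  },
  {
    "city": "Beijing",
    "salary": 143000
  },
  {
    "city": "Rome",
    "salary": 89000
  },
  {
    "city": "Moscow",
    "salary": 101000
  }
]


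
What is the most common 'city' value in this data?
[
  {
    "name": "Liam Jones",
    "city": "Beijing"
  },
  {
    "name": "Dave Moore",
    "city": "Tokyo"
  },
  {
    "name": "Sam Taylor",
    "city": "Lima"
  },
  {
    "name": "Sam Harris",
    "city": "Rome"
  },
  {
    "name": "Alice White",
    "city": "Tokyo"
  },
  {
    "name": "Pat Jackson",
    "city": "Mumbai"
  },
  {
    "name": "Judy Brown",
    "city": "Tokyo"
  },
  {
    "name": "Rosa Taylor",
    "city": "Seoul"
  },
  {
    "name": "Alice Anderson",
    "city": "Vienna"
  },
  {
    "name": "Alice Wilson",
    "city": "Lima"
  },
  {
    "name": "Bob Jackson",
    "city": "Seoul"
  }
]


Counting 'city' values across 11 records:

  Tokyo: 3 ###
  Lima: 2 ##
  Seoul: 2 ##
  Beijing: 1 #
  Rome: 1 #
  Mumbai: 1 #
  Vienna: 1 #

Most common: Tokyo (3 times)

Tokyo (3 times)


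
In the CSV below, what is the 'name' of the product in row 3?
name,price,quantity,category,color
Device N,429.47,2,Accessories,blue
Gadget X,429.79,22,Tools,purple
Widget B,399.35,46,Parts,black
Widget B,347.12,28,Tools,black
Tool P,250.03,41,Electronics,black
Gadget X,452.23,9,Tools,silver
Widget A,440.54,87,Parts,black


Query: Row 3 ('Widget B'), column 'name'
Value: Widget B

Widget B


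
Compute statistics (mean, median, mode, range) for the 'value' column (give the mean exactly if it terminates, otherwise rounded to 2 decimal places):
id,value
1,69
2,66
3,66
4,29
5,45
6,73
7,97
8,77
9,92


Data: [69, 66, 66, 29, 45, 73, 97, 77, 92]
Count: 9
Sum: 614
Mean: 614/9 ≈ 68.22 (rounded to 2 decimal places)
Sorted: [29, 45, 66, 66, 69, 73, 77, 92, 97]
Median: 69.0
Mode: 66 (2 times)
Range: 97 - 29 = 68
Min: 29, Max: 97

mean≈68.22, median=69.0, mode=66, range=68


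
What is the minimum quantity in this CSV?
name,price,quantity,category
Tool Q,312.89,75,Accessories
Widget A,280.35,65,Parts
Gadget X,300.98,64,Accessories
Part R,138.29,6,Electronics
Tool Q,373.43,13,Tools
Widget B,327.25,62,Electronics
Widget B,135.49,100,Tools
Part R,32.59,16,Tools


Computing minimum quantity:
Values: [75, 65, 64, 6, 13, 62, 100, 16]
Min = 6

6


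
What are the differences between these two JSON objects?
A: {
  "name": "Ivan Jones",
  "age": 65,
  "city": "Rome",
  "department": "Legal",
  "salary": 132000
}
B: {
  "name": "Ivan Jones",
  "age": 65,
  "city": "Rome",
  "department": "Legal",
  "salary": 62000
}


Comparing each field (in key order):
  name: same
  age: same
  city: same
  department: same
  salary: DIFFERENT
Differences:
  salary: 132000 -> 62000

1 field(s) changed

1 change: salary


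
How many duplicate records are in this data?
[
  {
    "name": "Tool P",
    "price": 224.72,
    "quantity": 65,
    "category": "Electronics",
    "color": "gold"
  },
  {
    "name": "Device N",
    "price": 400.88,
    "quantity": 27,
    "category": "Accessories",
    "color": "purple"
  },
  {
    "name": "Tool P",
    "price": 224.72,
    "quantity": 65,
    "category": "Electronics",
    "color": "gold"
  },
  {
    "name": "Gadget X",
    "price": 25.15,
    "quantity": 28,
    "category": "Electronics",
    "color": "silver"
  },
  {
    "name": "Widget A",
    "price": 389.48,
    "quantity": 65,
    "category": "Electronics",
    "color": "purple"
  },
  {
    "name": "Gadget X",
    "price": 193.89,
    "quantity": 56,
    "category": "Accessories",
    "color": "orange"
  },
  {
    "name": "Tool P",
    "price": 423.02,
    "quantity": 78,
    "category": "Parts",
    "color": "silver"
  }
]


Checking 7 records for duplicates:

  Row 1: Tool P ($224.72, qty 65)
  Row 2: Device N ($400.88, qty 27)
  Row 3: Tool P ($224.72, qty 65) <-- DUPLICATE
  Row 4: Gadget X ($25.15, qty 28)
  Row 5: Widget A ($389.48, qty 65)
  Row 6: Gadget X ($193.89, qty 56)
  Row 7: Tool P ($423.02, qty 78)

Duplicates found: 1
Unique records: 6

1 duplicates, 6 unique


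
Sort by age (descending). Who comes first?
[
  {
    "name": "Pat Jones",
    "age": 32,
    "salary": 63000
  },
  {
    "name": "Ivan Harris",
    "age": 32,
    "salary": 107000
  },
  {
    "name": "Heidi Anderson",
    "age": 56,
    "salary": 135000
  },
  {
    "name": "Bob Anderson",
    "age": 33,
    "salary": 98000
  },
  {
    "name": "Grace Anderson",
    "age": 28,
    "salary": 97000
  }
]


Sort by: age (descending)

Sorted order:
  1. Heidi Anderson (age = 56)
  2. Bob Anderson (age = 33)
  3. Pat Jones (age = 32)
  4. Ivan Harris (age = 32)
  5. Grace Anderson (age = 28)

First: Heidi Anderson

Heidi Anderson


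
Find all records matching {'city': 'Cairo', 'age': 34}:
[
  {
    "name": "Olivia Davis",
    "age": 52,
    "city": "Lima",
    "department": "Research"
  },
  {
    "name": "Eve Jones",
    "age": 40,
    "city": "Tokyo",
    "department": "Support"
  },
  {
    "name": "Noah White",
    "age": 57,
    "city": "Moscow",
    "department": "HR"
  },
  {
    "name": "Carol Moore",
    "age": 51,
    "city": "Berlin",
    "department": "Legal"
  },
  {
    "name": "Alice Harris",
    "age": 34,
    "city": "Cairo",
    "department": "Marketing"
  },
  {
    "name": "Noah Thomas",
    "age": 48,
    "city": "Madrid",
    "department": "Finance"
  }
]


Search criteria: {'city': 'Cairo', 'age': 34}

Checking 6 records:
  Olivia Davis: {city: Lima, age: 52}
  Eve Jones: {city: Tokyo, age: 40}
  Noah White: {city: Moscow, age: 57}
  Carol Moore: {city: Berlin, age: 51}
  Alice Harris: {city: Cairo, age: 34} <-- MATCH
  Noah Thomas: {city: Madrid, age: 48}

Matches: ["Alice Harris"]

["Alice Harris"]


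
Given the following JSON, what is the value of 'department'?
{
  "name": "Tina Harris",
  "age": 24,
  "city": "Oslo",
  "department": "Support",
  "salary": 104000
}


Looking up field 'department'
Value: Support

Support


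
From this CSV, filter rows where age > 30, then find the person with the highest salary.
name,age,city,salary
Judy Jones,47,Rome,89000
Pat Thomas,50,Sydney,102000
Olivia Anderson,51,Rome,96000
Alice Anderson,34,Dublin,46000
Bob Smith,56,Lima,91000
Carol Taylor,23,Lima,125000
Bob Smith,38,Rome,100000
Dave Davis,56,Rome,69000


Filter: age > 30
Sort by: salary (descending)

Filtered records (7):
  Pat Thomas, age 50, salary $102000
  Bob Smith, age 38, salary $100000
  Olivia Anderson, age 51, salary $96000
  Bob Smith, age 56, salary $91000
  Judy Jones, age 47, salary $89000
  Dave Davis, age 56, salary $69000
  Alice Anderson, age 34, salary $46000

Highest salary: Pat Thomas ($102000)

Pat Thomas


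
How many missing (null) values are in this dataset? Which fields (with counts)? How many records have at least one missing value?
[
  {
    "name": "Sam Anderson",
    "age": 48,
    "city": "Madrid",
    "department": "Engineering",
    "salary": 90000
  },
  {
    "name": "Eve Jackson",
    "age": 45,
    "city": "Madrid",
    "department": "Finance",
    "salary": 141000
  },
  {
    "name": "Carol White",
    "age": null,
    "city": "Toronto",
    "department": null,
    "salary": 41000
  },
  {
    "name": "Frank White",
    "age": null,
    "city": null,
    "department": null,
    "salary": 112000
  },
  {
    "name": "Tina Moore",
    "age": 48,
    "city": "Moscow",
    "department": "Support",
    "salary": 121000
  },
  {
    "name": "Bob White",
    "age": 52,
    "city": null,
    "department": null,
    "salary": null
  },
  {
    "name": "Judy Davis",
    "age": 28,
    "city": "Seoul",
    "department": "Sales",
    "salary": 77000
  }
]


Checking for missing (null) values in 7 records:

  Sam Anderson: complete
  Eve Jackson: complete
  Carol White: age, department
  Frank White: age, city, department
  Tina Moore: complete
  Bob White: city, department, salary
  Judy Davis: complete

Per field:
  name: 0 missing
  age: 2 missing
  city: 2 missing
  department: 3 missing
  salary: 1 missing

Total missing values: 8
Records with any missing: 3

8 missing values (age: 2, city: 2, department: 3, salary: 1); 3 incomplete records


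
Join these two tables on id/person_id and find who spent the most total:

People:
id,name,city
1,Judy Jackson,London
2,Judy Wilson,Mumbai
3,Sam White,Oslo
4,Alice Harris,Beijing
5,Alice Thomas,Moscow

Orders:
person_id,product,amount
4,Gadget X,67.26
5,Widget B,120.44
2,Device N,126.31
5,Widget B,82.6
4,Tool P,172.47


Join on: people.id = orders.person_id

Joined rows:
  Alice Harris (Beijing) bought Gadget X for $67.26
  Alice Thomas (Moscow) bought Widget B for $120.44
  Judy Wilson (Mumbai) bought Device N for $126.31
  Alice Thomas (Moscow) bought Widget B for $82.6
  Alice Harris (Beijing) bought Tool P for $172.47

Total per person:
  Alice Harris: $239.73
  Alice Thomas: $203.04
  Judy Wilson: $126.31

Top spender: Alice Harris ($239.73)

Alice Harris ($239.73)


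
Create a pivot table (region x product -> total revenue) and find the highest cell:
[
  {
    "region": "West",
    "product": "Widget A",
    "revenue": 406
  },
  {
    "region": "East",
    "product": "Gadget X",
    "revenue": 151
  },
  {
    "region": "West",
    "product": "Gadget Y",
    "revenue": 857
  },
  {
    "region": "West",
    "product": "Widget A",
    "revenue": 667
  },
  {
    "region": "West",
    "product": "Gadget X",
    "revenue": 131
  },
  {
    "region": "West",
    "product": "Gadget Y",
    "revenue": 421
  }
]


Pivot: region (rows) x product (columns) -> total revenue

     Gadget X      Gadget Y      Widget A    
East           151             0             0  
West           131          1278          1073  

Highest: West / Gadget Y = $1278

West / Gadget Y = $1278


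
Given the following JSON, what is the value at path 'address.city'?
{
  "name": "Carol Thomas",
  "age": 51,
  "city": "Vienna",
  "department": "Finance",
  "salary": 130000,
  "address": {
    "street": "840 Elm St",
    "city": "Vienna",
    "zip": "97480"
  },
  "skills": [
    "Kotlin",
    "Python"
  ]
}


Query: address.city
Path: address -> city
Value: Vienna

Vienna


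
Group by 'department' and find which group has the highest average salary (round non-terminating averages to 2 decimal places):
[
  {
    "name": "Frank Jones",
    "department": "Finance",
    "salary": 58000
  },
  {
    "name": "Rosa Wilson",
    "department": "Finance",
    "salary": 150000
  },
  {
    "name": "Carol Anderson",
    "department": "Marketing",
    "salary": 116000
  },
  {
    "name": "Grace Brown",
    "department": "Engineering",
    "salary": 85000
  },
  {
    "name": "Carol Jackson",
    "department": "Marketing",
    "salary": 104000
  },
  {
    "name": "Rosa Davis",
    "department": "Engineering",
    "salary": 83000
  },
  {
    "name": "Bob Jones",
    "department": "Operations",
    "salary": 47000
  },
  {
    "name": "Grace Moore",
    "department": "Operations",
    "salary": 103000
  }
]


Group by: department

Groups:
  Engineering: 2 people, avg salary = 168000/2 = $84000
  Finance: 2 people, avg salary = 208000/2 = $104000
  Marketing: 2 people, avg salary = 220000/2 = $110000
  Operations: 2 people, avg salary = 150000/2 = $75000

Highest average salary: Marketing ($110000)

Marketing ($110000)


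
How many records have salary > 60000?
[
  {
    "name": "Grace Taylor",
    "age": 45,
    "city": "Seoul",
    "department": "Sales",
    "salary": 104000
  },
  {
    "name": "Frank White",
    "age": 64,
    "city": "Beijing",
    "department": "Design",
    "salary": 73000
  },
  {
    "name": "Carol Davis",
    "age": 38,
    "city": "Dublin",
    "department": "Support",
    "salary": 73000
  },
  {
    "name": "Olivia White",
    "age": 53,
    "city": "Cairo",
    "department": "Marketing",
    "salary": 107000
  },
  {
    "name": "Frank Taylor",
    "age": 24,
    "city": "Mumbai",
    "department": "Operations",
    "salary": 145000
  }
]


Data: 5 records
Condition: salary > 60000

Checking each record:
  Grace Taylor: 104000 MATCH
  Frank White: 73000 MATCH
  Carol Davis: 73000 MATCH
  Olivia White: 107000 MATCH
  Frank Taylor: 145000 MATCH

Count: 5

5


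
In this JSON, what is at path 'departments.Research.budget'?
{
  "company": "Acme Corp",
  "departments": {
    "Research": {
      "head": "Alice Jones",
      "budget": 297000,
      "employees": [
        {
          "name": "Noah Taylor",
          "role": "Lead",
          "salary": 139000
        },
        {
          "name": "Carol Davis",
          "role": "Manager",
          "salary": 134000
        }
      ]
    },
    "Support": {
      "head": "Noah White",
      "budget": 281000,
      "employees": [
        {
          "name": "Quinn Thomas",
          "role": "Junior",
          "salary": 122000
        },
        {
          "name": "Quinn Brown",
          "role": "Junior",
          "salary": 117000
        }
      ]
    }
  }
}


Path: departments.Research.budget

Navigate:
  -> departments
  -> Research
  -> budget = 297000

297000


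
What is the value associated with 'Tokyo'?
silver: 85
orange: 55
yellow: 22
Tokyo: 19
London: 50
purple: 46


Looking up key 'Tokyo'
Value: 19

19


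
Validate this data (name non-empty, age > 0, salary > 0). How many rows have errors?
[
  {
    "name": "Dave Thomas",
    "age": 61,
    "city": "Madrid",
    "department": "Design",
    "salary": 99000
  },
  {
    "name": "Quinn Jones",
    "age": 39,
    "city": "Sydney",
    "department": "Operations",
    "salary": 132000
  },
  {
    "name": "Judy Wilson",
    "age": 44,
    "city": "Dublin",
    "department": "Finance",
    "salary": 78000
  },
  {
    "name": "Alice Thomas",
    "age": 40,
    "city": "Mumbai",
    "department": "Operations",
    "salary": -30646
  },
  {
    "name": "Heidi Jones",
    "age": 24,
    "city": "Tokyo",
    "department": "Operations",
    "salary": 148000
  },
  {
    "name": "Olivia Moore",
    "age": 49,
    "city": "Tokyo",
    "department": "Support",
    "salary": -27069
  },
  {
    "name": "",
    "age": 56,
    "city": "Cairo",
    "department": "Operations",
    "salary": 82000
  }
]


Validating 7 records:
Rules: name non-empty, age > 0, salary > 0

  Row 1 (Dave Thomas): OK
  Row 2 (Quinn Jones): OK
  Row 3 (Judy Wilson): OK
  Row 4 (Alice Thomas): negative salary: -30646
  Row 5 (Heidi Jones): OK
  Row 6 (Olivia Moore): negative salary: -27069
  Row 7 (???): empty name

Total errors: 3

3 errors


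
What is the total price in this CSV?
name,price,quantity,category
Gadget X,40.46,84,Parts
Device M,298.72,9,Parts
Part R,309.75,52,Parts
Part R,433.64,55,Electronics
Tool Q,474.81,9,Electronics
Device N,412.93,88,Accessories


Computing total price:
Values: [40.46, 298.72, 309.75, 433.64, 474.81, 412.93]
Sum = 1970.31

1970.31


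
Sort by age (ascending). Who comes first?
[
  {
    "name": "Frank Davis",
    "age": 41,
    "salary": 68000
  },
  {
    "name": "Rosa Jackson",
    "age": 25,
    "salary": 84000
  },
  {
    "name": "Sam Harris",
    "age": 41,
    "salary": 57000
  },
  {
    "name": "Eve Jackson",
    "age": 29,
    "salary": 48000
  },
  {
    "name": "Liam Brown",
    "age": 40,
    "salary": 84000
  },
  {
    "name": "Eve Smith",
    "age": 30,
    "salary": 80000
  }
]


Sort by: age (ascending)

Sorted order:
  1. Rosa Jackson (age = 25)
  2. Eve Jackson (age = 29)
  3. Eve Smith (age = 30)
  4. Liam Brown (age = 40)
  5. Frank Davis (age = 41)
  6. Sam Harris (age = 41)

First: Rosa Jackson

Rosa Jackson


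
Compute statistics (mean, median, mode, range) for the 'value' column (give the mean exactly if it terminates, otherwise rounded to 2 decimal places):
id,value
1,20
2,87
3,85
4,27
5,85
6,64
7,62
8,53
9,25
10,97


Data: [20, 87, 85, 27, 85, 64, 62, 53, 25, 97]
Count: 10
Sum: 605
Mean: 605/10 = 60.5
Sorted: [20, 25, 27, 53, 62, 64, 85, 85, 87, 97]
Median: 63.0
Mode: 85 (2 times)
Range: 97 - 20 = 77
Min: 20, Max: 97

mean=60.5, median=63.0, mode=85, range=77


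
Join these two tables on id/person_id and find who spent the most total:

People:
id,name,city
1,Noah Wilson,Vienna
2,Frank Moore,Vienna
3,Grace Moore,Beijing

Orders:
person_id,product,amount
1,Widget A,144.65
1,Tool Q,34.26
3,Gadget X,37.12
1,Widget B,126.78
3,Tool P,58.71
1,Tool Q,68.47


Join on: people.id = orders.person_id

Joined rows:
  Noah Wilson (Vienna) bought Widget A for $144.65
  Noah Wilson (Vienna) bought Tool Q for $34.26
  Grace Moore (Beijing) bought Gadget X for $37.12
  Noah Wilson (Vienna) bought Widget B for $126.78
  Grace Moore (Beijing) bought Tool P for $58.71
  Noah Wilson (Vienna) bought Tool Q for $68.47

Total per person:
  Noah Wilson: $374.16
  Grace Moore: $95.83

Top spender: Noah Wilson ($374.16)

Noah Wilson ($374.16)


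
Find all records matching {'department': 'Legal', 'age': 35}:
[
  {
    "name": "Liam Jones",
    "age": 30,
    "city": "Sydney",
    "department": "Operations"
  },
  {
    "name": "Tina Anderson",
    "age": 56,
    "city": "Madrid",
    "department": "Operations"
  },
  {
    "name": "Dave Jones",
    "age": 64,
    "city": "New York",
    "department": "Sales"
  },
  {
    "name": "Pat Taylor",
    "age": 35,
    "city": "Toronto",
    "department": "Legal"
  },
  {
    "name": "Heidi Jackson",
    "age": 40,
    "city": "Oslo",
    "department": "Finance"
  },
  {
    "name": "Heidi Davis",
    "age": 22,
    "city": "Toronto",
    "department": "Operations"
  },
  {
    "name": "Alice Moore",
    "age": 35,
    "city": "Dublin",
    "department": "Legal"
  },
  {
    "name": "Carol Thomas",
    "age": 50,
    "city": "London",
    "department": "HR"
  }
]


Search criteria: {'department': 'Legal', 'age': 35}

Checking 8 records:
  Liam Jones: {department: Operations, age: 30}
  Tina Anderson: {department: Operations, age: 56}
  Dave Jones: {department: Sales, age: 64}
  Pat Taylor: {department: Legal, age: 35} <-- MATCH
  Heidi Jackson: {department: Finance, age: 40}
  Heidi Davis: {department: Operations, age: 22}
  Alice Moore: {department: Legal, age: 35} <-- MATCH
  Carol Thomas: {department: HR, age: 50}

Matches: ["Pat Taylor", "Alice Moore"]

["Pat Taylor", "Alice Moore"]


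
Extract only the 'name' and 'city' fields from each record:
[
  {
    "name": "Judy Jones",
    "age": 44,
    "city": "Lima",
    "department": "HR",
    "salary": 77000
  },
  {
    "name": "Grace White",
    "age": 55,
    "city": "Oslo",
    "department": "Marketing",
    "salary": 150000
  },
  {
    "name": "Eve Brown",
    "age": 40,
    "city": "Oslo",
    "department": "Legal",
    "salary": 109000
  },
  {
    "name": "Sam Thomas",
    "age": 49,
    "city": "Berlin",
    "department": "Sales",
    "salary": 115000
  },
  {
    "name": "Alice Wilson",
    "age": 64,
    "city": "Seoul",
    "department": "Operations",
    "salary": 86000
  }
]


Original: 5 records with fields: name, age, city, department, salary
Keep: ['name', 'city']
Drop: ['age', 'department', 'salary']
Result: 5 records, 2 fields each

[
  {
    "name": "Judy Jones",
    "city": "Lima"
  },
  {
    "name": "Grace White",
    "city": "Oslo"
  },
  {
    "name": "Eve Brown",
    "city": "Oslo"
  },
  {
    "name": "Sam Thomas",
    "city": "Berlin"
  },
  {
    "name": "Alice Wilson",
    "city": "Seoul"
  }
]


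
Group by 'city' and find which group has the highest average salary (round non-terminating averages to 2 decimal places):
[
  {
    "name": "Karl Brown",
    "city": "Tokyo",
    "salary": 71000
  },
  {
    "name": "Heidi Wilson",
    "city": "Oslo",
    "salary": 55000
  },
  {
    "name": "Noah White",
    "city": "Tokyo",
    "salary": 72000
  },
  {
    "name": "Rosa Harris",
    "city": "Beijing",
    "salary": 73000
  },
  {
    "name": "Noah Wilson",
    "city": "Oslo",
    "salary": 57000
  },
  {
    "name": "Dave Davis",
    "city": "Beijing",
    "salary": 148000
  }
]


Group by: city

Groups:
  Beijing: 2 people, avg salary = 221000/2 = $110500
  Oslo: 2 people, avg salary = 112000/2 = $56000
  Tokyo: 2 people, avg salary = 143000/2 = $71500

Highest average salary: Beijing ($110500)

Beijing ($110500)


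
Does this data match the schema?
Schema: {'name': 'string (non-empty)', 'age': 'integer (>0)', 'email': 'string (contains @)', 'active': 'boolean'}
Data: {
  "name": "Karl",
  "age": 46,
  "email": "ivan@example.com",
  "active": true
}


Validating each field against schema:
  name: OK (non-empty string)
  age: OK (positive integer)
  email: OK (string with @)
  active: OK (boolean)

Result: VALID

VALID


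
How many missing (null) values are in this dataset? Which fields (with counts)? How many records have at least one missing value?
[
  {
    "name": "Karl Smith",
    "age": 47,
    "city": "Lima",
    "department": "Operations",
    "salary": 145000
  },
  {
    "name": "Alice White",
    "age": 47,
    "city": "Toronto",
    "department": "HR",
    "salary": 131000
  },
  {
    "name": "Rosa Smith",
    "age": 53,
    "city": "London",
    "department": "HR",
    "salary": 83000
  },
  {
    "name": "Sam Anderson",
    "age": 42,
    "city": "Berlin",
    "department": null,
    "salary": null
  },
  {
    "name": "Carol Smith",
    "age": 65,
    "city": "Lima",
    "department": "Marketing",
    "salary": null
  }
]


Checking for missing (null) values in 5 records:

  Karl Smith: complete
  Alice White: complete
  Rosa Smith: complete
  Sam Anderson: department, salary
  Carol Smith: salary

Per field:
  name: 0 missing
  age: 0 missing
  city: 0 missing
  department: 1 missing
  salary: 2 missing

Total missing values: 3
Records with any missing: 2

3 missing values (department: 1, salary: 2); 2 incomplete records


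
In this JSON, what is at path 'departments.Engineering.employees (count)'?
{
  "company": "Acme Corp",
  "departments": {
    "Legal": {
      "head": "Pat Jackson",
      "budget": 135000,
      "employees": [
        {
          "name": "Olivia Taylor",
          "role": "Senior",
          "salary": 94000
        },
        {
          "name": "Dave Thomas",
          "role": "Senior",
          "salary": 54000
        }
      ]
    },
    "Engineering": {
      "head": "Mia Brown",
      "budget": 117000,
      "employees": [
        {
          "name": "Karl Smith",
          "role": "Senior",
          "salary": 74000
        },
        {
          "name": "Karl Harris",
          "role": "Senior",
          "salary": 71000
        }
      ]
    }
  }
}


Path: departments.Engineering.employees (count)

Navigate:
  -> departments
  -> Engineering
  -> employees (array, length 2)

2


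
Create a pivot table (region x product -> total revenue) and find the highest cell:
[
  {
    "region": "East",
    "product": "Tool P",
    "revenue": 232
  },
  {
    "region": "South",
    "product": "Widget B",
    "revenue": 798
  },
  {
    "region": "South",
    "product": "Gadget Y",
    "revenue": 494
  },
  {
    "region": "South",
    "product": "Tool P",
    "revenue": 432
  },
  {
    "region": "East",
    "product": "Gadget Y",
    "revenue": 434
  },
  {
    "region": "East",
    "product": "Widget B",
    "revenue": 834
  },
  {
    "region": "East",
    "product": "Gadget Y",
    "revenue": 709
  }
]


Pivot: region (rows) x product (columns) -> total revenue

     Gadget Y      Tool P        Widget B    
East          1143           232           834  
South          494           432           798  

Highest: East / Gadget Y = $1143

East / Gadget Y = $1143


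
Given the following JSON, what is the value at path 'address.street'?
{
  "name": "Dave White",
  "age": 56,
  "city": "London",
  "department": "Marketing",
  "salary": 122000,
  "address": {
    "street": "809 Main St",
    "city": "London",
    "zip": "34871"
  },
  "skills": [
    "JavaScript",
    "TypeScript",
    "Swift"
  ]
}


Query: address.street
Path: address -> street
Value: 809 Main St

809 Main St


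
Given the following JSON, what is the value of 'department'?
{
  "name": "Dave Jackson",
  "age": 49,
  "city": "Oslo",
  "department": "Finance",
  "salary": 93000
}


Looking up field 'department'
Value: Finance

Finance


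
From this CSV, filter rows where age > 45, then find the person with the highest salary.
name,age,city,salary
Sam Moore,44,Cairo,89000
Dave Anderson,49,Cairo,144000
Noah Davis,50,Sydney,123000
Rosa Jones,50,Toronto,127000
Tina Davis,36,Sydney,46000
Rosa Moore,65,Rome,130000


Filter: age > 45
Sort by: salary (descending)

Filtered records (4):
  Dave Anderson, age 49, salary $144000
  Rosa Moore, age 65, salary $130000
  Rosa Jones, age 50, salary $127000
  Noah Davis, age 50, salary $123000

Highest salary: Dave Anderson ($144000)

Dave Anderson


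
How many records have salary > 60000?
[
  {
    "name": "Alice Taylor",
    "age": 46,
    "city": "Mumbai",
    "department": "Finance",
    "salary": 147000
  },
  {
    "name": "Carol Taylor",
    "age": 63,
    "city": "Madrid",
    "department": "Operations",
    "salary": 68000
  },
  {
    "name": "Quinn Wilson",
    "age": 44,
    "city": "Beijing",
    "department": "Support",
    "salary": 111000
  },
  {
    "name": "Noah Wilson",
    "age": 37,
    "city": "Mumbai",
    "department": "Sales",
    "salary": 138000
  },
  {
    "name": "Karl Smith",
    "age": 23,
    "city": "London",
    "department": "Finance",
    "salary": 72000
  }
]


Data: 5 records
Condition: salary > 60000

Checking each record:
  Alice Taylor: 147000 MATCH
  Carol Taylor: 68000 MATCH
  Quinn Wilson: 111000 MATCH
  Noah Wilson: 138000 MATCH
  Karl Smith: 72000 MATCH

Count: 5

5


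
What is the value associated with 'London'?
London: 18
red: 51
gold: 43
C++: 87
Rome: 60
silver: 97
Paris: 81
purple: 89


Looking up key 'London'
Value: 18

18


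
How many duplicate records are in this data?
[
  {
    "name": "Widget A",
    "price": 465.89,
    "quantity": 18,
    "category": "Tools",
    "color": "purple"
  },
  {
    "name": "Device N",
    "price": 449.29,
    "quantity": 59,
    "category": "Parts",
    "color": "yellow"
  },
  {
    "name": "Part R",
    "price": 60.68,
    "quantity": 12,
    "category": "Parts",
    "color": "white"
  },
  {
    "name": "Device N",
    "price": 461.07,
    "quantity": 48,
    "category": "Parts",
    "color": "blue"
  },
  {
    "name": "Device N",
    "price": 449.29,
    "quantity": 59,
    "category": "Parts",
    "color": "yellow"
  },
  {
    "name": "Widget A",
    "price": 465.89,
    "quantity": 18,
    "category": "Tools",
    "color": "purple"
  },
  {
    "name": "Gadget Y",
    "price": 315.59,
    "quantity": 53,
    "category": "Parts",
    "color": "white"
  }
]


Checking 7 records for duplicates:

  Row 1: Widget A ($465.89, qty 18)
  Row 2: Device N ($449.29, qty 59)
  Row 3: Part R ($60.68, qty 12)
  Row 4: Device N ($461.07, qty 48)
  Row 5: Device N ($449.29, qty 59) <-- DUPLICATE
  Row 6: Widget A ($465.89, qty 18) <-- DUPLICATE
  Row 7: Gadget Y ($315.59, qty 53)

Duplicates found: 2
Unique records: 5

2 duplicates, 5 unique


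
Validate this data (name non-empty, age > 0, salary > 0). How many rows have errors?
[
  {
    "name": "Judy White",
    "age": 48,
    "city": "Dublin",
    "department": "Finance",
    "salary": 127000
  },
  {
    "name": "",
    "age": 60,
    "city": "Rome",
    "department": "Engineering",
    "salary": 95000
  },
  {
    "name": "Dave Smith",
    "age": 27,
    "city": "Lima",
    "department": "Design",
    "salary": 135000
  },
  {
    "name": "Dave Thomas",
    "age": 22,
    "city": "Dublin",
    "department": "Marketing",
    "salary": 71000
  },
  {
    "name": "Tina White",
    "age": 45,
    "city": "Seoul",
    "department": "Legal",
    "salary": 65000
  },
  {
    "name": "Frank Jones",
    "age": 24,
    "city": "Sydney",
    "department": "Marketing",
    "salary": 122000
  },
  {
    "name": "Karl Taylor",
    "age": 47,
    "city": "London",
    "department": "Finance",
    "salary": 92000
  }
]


Validating 7 records:
Rules: name non-empty, age > 0, salary > 0

  Row 1 (Judy White): OK
  Row 2 (???): empty name
  Row 3 (Dave Smith): OK
  Row 4 (Dave Thomas): OK
  Row 5 (Tina White): OK
  Row 6 (Frank Jones): OK
  Row 7 (Karl Taylor): OK

Total errors: 1

1 errors


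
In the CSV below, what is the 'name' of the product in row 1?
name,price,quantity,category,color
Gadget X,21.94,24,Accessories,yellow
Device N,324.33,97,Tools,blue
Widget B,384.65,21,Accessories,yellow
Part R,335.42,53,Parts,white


Query: Row 1 ('Gadget X'), column 'name'
Value: Gadget X

Gadget X


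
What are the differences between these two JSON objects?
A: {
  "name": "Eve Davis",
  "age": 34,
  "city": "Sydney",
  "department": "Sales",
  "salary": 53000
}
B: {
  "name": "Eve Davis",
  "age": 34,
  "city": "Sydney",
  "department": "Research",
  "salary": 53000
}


Comparing each field (in key order):
  name: same
  age: same
  city: same
  department: DIFFERENT
  salary: same
Differences:
  department: Sales -> Research

1 field(s) changed

1 change: department


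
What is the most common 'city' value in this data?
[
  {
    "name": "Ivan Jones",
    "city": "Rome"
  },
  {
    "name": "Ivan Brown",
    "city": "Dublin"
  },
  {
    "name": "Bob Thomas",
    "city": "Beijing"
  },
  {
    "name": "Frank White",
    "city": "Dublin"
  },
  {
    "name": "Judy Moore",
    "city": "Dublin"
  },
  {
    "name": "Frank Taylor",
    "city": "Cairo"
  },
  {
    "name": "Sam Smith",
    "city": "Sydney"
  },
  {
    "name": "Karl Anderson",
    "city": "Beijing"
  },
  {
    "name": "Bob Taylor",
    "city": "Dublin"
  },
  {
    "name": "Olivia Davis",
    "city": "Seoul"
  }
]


Counting 'city' values across 10 records:

  Dublin: 4 ####
  Beijing: 2 ##
  Rome: 1 #
  Cairo: 1 #
  Sydney: 1 #
  Seoul: 1 #

Most common: Dublin (4 times)

Dublin (4 times)


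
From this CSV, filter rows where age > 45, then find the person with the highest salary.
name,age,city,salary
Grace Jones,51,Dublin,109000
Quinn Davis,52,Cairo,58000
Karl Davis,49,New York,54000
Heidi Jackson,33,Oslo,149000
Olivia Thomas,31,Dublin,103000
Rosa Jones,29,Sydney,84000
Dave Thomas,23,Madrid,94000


Filter: age > 45
Sort by: salary (descending)

Filtered records (3):
  Grace Jones, age 51, salary $109000
  Quinn Davis, age 52, salary $58000
  Karl Davis, age 49, salary $54000

Highest salary: Grace Jones ($109000)

Grace Jones


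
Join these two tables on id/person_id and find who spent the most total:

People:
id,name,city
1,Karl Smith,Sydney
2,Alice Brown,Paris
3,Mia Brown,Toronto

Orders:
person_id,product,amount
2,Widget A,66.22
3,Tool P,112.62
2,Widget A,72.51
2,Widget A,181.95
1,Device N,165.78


Join on: people.id = orders.person_id

Joined rows:
  Alice Brown (Paris) bought Widget A for $66.22
  Mia Brown (Toronto) bought Tool P for $112.62
  Alice Brown (Paris) bought Widget A for $72.51
  Alice Brown (Paris) bought Widget A for $181.95
  Karl Smith (Sydney) bought Device N for $165.78

Total per person:
  Alice Brown: $320.68
  Karl Smith: $165.78
  Mia Brown: $112.62

Top spender: Alice Brown ($320.68)

Alice Brown ($320.68)


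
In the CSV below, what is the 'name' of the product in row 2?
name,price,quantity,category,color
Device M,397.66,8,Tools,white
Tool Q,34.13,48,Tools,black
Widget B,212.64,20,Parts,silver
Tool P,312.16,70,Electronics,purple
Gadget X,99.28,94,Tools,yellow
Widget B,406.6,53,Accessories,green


Query: Row 2 ('Tool Q'), column 'name'
Value: Tool Q

Tool Q


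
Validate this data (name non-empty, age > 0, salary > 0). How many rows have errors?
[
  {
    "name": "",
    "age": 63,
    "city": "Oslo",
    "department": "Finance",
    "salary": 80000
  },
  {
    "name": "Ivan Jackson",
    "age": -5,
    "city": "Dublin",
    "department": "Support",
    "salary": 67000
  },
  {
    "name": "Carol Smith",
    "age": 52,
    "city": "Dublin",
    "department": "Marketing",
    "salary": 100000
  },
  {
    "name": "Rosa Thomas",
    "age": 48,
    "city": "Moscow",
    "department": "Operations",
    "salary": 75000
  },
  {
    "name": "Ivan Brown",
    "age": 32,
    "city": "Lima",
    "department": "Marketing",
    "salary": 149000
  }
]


Validating 5 records:
Rules: name non-empty, age > 0, salary > 0

  Row 1 (???): empty name
  Row 2 (Ivan Jackson): negative age: -5
  Row 3 (Carol Smith): OK
  Row 4 (Rosa Thomas): OK
  Row 5 (Ivan Brown): OK

Total errors: 2

2 errors


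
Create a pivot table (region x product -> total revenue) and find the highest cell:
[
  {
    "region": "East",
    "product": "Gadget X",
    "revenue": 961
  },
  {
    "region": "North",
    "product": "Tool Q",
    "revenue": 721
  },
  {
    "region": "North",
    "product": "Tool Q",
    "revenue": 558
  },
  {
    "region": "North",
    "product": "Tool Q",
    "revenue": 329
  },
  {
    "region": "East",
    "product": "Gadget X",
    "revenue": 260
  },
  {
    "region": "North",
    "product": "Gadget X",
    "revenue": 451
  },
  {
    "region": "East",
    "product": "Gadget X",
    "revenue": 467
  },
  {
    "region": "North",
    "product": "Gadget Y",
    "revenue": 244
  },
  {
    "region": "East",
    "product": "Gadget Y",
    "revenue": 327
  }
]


Pivot: region (rows) x product (columns) -> total revenue

     Gadget X      Gadget Y      Tool Q      
East          1688           327             0  
North          451           244          1608  

Highest: East / Gadget X = $1688

East / Gadget X = $1688


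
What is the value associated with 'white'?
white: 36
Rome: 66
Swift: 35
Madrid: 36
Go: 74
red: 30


Looking up key 'white'
Value: 36

36


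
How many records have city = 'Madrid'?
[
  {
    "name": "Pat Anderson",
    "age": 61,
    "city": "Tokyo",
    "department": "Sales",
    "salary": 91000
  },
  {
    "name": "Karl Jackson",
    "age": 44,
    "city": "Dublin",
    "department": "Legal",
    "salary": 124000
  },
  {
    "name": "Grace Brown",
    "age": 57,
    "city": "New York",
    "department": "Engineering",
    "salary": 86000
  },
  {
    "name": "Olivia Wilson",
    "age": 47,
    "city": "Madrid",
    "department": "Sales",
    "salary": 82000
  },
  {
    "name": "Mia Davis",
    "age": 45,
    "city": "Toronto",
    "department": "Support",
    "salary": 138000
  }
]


Data: 5 records
Condition: city = 'Madrid'

Checking each record:
  Pat Anderson: Tokyo
  Karl Jackson: Dublin
  Grace Brown: New York
  Olivia Wilson: Madrid MATCH
  Mia Davis: Toronto

Count: 1

1


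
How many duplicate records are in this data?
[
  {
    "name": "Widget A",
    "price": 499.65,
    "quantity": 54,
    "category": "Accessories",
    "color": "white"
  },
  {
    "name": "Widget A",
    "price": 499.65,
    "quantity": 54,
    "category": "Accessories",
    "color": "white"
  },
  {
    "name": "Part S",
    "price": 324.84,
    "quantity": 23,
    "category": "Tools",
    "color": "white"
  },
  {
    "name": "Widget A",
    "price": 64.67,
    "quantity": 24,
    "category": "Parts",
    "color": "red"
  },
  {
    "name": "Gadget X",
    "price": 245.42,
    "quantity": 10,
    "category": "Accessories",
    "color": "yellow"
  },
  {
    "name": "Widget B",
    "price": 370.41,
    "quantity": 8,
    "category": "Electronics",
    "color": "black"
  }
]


Checking 6 records for duplicates:

  Row 1: Widget A ($499.65, qty 54)
  Row 2: Widget A ($499.65, qty 54) <-- DUPLICATE
  Row 3: Part S ($324.84, qty 23)
  Row 4: Widget A ($64.67, qty 24)
  Row 5: Gadget X ($245.42, qty 10)
  Row 6: Widget B ($370.41, qty 8)

Duplicates found: 1
Unique records: 5

1 duplicates, 5 unique


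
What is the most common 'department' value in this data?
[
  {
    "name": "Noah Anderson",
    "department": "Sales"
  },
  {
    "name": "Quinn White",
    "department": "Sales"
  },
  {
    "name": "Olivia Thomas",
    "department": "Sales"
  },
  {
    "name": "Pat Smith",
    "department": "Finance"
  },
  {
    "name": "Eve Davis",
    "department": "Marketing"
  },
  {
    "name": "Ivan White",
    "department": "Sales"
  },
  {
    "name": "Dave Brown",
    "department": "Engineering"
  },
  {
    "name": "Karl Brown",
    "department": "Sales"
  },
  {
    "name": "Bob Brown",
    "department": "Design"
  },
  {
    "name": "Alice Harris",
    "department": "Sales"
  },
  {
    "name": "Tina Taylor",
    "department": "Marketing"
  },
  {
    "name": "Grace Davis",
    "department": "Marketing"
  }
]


Counting 'department' values across 12 records:

  Sales: 6 ######
  Marketing: 3 ###
  Finance: 1 #
  Engineering: 1 #
  Design: 1 #

Most common: Sales (6 times)

Sales (6 times)
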